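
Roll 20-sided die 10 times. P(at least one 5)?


P(no 5)^10 = (19/20)^10 = 6131066257801/10240000000000
P(≥1) = 1 - 6131066257801/10240000000000 = 4108933742199/10240000000000

P = 4108933742199/10240000000000 ≈ 40.13%


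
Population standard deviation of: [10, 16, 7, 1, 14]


Mean = 48/5
  (10-48/5)²=4/25
  (16-48/5)²=1024/25
  (7-48/5)²=169/25
  (1-48/5)²=1849/25
  (14-48/5)²=484/25
Σ(x-μ)² = 706/5
σ² = (706/5)/5 = 706/25

σ = √(706/25) ≈ 5.3141


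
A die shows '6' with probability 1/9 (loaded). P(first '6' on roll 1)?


Geometric: P(X=1) = (1-p)^(k-1)×p = (8/9)^0×1/9 = 1/9

P(X=1) = 1/9 ≈ 11.11%


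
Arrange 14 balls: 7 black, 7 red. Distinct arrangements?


14!/(7!×7!) = 3432

3432


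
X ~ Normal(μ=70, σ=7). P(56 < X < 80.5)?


z₁=(56-70)/7=-2.0, z₂=(80.5-70)/7=1.5
P = Φ(1.5) - Φ(-2.0) = 0.933193 - 0.022750 = 0.910443 ≈ 0.9104

P(56 < X < 80.5) ≈ 0.9104


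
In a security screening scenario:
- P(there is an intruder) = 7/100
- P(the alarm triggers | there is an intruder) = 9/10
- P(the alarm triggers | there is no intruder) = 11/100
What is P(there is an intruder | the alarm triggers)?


Using Bayes' theorem:
P(A|B) = P(B|A)·P(A) / P(B)

P(the alarm triggers) = 9/10 × 7/100 + 11/100 × 93/100
= 63/1000 + 1023/10000 = 1653/10000

P(there is an intruder|the alarm triggers) = (63/1000) / (1653/10000) = 210/551

P(there is an intruder|the alarm triggers) = 210/551 ≈ 38.11%


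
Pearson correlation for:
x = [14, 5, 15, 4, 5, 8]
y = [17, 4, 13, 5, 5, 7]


n=6, Σx=51, Σy=51, Σxy=554, Σx²=551, Σy²=573
r = (6×554 - 51×51)/√((6×551 - 51²)(6×573 - 51²))
= 723/√(705×837) = 723/√590085 ≈ 723/768.1699 ≈ 0.9412

r ≈ 0.9412


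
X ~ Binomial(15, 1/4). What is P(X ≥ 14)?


P(X ≥ 14) = Σ P(X=i) for i=14..15
P(X=14) = 45/1073741824
P(X=15) = 1/1073741824
Sum = 23/536870912

P(X ≥ 14) = 23/536870912 ≈ 0.00%


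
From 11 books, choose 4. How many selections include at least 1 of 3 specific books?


Complement: C(11,4) - C(8,4) = 330 - 70 = 260

260


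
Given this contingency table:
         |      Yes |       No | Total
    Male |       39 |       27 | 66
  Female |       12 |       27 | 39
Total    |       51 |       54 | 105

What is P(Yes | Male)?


P(Yes | Male) = 39/(39+27) = 39/66 = 13/22

P(Yes|Male) = 13/22 ≈ 59.09%


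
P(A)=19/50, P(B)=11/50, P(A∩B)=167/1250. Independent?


P(A)×P(B) = 209/2500
P(A∩B) = 167/1250
Not equal → NOT independent

No, not independent


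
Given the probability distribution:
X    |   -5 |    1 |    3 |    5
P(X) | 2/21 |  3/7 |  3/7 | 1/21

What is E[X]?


E[X] = Σ x·P(X=x)
= (-5)×(2/21) + (1)×(3/7) + (3)×(3/7) + (5)×(1/21)
= 31/21

E[X] = 31/21


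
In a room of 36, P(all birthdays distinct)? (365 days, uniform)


P(all different) = Π(365-i)/365 for i=0..35
= (365/365)×(364/365)×...×(330/365)
= 0.167818

P ≈ 0.1678 ≈ 16.78%


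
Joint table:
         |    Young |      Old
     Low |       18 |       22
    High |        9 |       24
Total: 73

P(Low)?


P(Low) = (18+22)/73 = 40/73

P(Low) = 40/73 ≈ 54.79%


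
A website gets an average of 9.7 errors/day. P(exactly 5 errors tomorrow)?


Poisson(λ=9.7): P(X=5) = e^(-λ)×λ^k/k!
= e^(-9.7) × 9.7^5 / 5!
≈ 6.128349505e-05 × 85873.40257 / 120 ≈ 0.043855

P(X=5) ≈ 0.043855 ≈ 4.39%


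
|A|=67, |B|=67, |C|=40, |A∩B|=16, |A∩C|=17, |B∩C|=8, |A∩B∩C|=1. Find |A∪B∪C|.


|A∪B∪C| = 67+67+40-16-17-8+1 = 134

|A∪B∪C| = 134


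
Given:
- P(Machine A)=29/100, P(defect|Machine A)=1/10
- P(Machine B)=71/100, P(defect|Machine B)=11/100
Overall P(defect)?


P(B) = Σ P(B|Aᵢ)×P(Aᵢ)
  1/10×29/100 = 29/1000
  11/100×71/100 = 781/10000
Sum = 1071/10000

P(defect) = 1071/10000 ≈ 10.71%


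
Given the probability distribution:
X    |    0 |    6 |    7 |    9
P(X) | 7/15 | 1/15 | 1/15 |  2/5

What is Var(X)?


E[X] = 67/15
E[X²] = 571/15
Var(X) = E[X²] - (E[X])² = 571/15 - 4489/225 = 4076/225

Var(X) = 4076/225 ≈ 18.1156


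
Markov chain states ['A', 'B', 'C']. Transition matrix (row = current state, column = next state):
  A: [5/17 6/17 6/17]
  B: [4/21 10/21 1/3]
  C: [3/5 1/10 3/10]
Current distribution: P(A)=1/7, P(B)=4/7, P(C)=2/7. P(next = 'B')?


P(next=B) = Σᵢ P(now=i)×P(i→B)
= 1/7×6/17 + 4/7×10/21 + 2/7×1/10
= 6/119 + 40/147 + 1/35 = 4387/12495

P = 4387/12495 ≈ 0.3511


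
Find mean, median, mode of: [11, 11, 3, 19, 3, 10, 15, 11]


Sorted: [3, 3, 10, 11, 11, 11, 15, 19]
Mean = 83/8
Median = 11
Freq: {11: 3, 3: 2, 19: 1, 10: 1, 15: 1}
Mode: [11]

Mean=83/8, Median=11, Mode=11


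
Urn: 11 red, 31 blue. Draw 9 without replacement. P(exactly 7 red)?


Hypergeometric: C(11,7)×C(31,2)/C(42,9)
= 330×465/445891810 = 15345/44589181

P(X=7) = 15345/44589181 ≈ 0.03%


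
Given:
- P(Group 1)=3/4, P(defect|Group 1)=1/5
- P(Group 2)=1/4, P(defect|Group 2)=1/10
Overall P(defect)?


P(B) = Σ P(B|Aᵢ)×P(Aᵢ)
  1/5×3/4 = 3/20
  1/10×1/4 = 1/40
Sum = 7/40

P(defect) = 7/40 ≈ 17.50%


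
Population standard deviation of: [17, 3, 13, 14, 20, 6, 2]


Mean = 75/7
  (17-75/7)²=1936/49
  (3-75/7)²=2916/49
  (13-75/7)²=256/49
  (14-75/7)²=529/49
  (20-75/7)²=4225/49
  (6-75/7)²=1089/49
  (2-75/7)²=3721/49
Σ(x-μ)² = 2096/7
σ² = (2096/7)/7 = 2096/49

σ = √(2096/49) ≈ 6.5403


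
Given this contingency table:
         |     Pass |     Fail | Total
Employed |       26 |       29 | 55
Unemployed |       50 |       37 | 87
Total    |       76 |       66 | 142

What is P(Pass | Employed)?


P(Pass | Employed) = 26/(26+29) = 26/55

P(Pass|Employed) = 26/55 ≈ 47.27%


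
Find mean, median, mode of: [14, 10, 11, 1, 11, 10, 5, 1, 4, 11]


Sorted: [1, 1, 4, 5, 10, 10, 11, 11, 11, 14]
Mean = 78/10 = 39/5
Median = 10
Freq: {14: 1, 10: 2, 11: 3, 1: 2, 5: 1, 4: 1}
Mode: [11]

Mean=39/5, Median=10, Mode=11


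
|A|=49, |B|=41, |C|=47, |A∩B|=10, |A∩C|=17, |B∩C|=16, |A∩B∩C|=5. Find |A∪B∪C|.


|A∪B∪C| = 49+41+47-10-17-16+5 = 99

|A∪B∪C| = 99


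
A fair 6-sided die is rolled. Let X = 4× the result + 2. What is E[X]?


E[die] = (1+6)/2 = 7/2
E[X] = 4×7/2 + 2 = 16

E[X] = 16


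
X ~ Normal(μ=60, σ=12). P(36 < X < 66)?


z₁=(36-60)/12=-2.0, z₂=(66-60)/12=0.5
P = Φ(0.5) - Φ(-2.0) = 0.691462 - 0.022750 = 0.668712 ≈ 0.6687

P(36 < X < 66) ≈ 0.6687


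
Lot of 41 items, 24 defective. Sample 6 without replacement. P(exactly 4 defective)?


Hypergeometric: C(24,4)×C(17,2)/C(41,6)
= 10626×136/4496388 = 120428/374699

P(X=4) = 120428/374699 ≈ 32.14%


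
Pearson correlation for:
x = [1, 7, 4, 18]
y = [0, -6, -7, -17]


n=4, Σx=30, Σy=-30, Σxy=-376, Σx²=390, Σy²=374
r = (4×(-376) - 30×(-30))/√((4×390 - 30²)(4×374 - (-30)²))
= -604/√(660×596) = -604/√393360 ≈ -604/627.1842 ≈ -0.9630

r ≈ -0.9630


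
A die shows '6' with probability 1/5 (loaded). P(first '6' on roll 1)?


Geometric: P(X=1) = (1-p)^(k-1)×p = (4/5)^0×1/5 = 1/5

P(X=1) = 1/5 ≈ 20.00%


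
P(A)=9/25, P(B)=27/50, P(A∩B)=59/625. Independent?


P(A)×P(B) = 243/1250
P(A∩B) = 59/625
Not equal → NOT independent

No, not independent


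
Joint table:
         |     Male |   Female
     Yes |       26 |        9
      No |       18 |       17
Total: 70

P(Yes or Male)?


P(Yes∨Male) = P(Yes) + P(Male) - P(Yes∧Male)
= (35 + 44 - 26)/70 = 53/70

P = 53/70 ≈ 75.71%


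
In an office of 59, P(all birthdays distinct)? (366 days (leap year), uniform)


P(all different) = Π(366-i)/366 for i=0..58
= (366/366)×(365/366)×...×(308/366)
= 0.007112

P ≈ 0.0071 ≈ 0.71%


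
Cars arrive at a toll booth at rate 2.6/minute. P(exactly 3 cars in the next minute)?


Poisson(λ=2.6): P(X=3) = e^(-λ)×λ^k/k!
= e^(-2.6) × 2.6^3 / 3!
≈ 0.07427357821 × 17.576 / 6 ≈ 0.217572

P(X=3) ≈ 0.217572 ≈ 21.76%


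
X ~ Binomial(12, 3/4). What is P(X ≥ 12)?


P(X ≥ 12) = Σ P(X=i) for i=12..12
P(X=12) = 531441/16777216
Sum = 531441/16777216

P(X ≥ 12) = 531441/16777216 ≈ 3.17%


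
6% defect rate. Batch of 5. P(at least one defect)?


P(all good) = (47/50)^5 = 229345007/312500000
P(≥1 defect) = 83154993/312500000

P = 83154993/312500000 ≈ 26.61%


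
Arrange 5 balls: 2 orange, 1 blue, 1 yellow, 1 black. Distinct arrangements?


5!/(2!×1!×1!×1!) = 60

60


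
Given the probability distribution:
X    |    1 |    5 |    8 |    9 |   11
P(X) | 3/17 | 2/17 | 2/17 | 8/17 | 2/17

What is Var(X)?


E[X] = 123/17
E[X²] = 63
Var(X) = E[X²] - (E[X])² = 63 - 15129/289 = 3078/289

Var(X) = 3078/289 ≈ 10.6505


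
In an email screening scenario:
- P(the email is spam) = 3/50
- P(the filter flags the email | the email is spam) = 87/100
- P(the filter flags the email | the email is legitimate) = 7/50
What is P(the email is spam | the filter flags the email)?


Using Bayes' theorem:
P(A|B) = P(B|A)·P(A) / P(B)

P(the filter flags the email) = 87/100 × 3/50 + 7/50 × 47/50
= 261/5000 + 329/2500 = 919/5000

P(the email is spam|the filter flags the email) = (261/5000) / (919/5000) = 261/919

P(the email is spam|the filter flags the email) = 261/919 ≈ 28.40%


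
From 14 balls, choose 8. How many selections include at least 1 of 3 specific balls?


Complement: C(14,8) - C(11,8) = 3003 - 165 = 2838

2838


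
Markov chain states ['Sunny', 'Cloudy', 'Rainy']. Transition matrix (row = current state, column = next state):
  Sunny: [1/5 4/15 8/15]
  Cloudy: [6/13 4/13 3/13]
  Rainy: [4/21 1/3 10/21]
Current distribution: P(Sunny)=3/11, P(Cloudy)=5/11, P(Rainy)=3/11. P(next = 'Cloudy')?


P(next=Cloudy) = Σᵢ P(now=i)×P(i→Cloudy)
= 3/11×4/15 + 5/11×4/13 + 3/11×1/3
= 4/55 + 20/143 + 1/11 = 217/715

P = 217/715 ≈ 0.3035


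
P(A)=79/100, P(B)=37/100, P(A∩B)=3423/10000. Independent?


P(A)×P(B) = 2923/10000
P(A∩B) = 3423/10000
Not equal → NOT independent

No, not independent


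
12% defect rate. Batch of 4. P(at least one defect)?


P(all good) = (22/25)^4 = 234256/390625
P(≥1 defect) = 156369/390625

P = 156369/390625 ≈ 40.03%


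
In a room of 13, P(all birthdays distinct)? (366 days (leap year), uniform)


P(all different) = Π(366-i)/366 for i=0..12
= (366/366)×(365/366)×...×(354/366)
= 0.806071

P ≈ 0.8061 ≈ 80.61%


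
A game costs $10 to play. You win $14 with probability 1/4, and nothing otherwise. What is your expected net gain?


E[gain] = (14-10)×1/4 + (-10)×3/4
= 1 - 15/2 = -13/2

Expected net gain = $-13/2 ≈ $-6.50


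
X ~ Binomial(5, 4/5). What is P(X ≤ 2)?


P(X ≤ 2) = Σ P(X=i) for i=0..2
P(X=0) = 1/3125
P(X=1) = 4/625
P(X=2) = 32/625
Sum = 181/3125

P(X ≤ 2) = 181/3125 ≈ 5.79%


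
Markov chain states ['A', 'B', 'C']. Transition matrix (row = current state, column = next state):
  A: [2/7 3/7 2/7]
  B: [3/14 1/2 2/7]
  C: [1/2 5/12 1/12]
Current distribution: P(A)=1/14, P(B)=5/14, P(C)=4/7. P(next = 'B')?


P(next=B) = Σᵢ P(now=i)×P(i→B)
= 1/14×3/7 + 5/14×1/2 + 4/7×5/12
= 3/98 + 5/28 + 5/21 = 263/588

P = 263/588 ≈ 0.4473


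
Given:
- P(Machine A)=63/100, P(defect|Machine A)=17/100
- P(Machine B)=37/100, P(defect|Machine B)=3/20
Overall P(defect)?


P(B) = Σ P(B|Aᵢ)×P(Aᵢ)
  17/100×63/100 = 1071/10000
  3/20×37/100 = 111/2000
Sum = 813/5000

P(defect) = 813/5000 ≈ 16.26%


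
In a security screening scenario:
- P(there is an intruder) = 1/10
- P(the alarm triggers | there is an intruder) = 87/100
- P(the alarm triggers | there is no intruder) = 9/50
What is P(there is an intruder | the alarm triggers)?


Using Bayes' theorem:
P(A|B) = P(B|A)·P(A) / P(B)

P(the alarm triggers) = 87/100 × 1/10 + 9/50 × 9/10
= 87/1000 + 81/500 = 249/1000

P(there is an intruder|the alarm triggers) = (87/1000) / (249/1000) = 29/83

P(there is an intruder|the alarm triggers) = 29/83 ≈ 34.94%


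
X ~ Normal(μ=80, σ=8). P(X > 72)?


z = (72-80)/8 = -1.0
P(X > 72) = 1 - P(Z ≤ -1.0) = 1 - 0.1587 = 0.8413

P(X > 72) ≈ 0.8413


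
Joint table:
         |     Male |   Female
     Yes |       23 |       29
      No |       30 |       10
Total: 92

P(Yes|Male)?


P(Yes|Male) = 23/(23+30) = 23/53

P = 23/53 ≈ 43.40%


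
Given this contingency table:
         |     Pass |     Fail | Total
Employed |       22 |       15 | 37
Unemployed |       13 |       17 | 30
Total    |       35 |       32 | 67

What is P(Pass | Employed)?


P(Pass | Employed) = 22/(22+15) = 22/37

P(Pass|Employed) = 22/37 ≈ 59.46%


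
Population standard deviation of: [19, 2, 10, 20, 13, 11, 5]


Mean = 80/7
  (19-80/7)²=2809/49
  (2-80/7)²=4356/49
  (10-80/7)²=100/49
  (20-80/7)²=3600/49
  (13-80/7)²=121/49
  (11-80/7)²=9/49
  (5-80/7)²=2025/49
Σ(x-μ)² = 1860/7
σ² = (1860/7)/7 = 1860/49

σ = √(1860/49) ≈ 6.1611


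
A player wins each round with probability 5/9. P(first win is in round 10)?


Geometric: P(X=10) = (1-p)^(k-1)×p = (4/9)^9×5/9 = 1310720/3486784401

P(X=10) = 1310720/3486784401 ≈ 0.04%


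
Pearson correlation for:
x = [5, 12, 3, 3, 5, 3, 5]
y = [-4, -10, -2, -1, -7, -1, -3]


n=7, Σx=36, Σy=-28, Σxy=-202, Σx²=246, Σy²=180
r = (7×(-202) - 36×(-28))/√((7×246 - 36²)(7×180 - (-28)²))
= -406/√(426×476) = -406/√202776 ≈ -406/450.3066 ≈ -0.9016

r ≈ -0.9016


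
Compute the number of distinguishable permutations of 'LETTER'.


Letters: 6, freq: {'L': 1, 'E': 2, 'T': 2, 'R': 1}
6!/(1!×2!×2!×1!) = 720/4 = 180

180


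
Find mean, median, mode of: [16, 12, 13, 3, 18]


Sorted: [3, 12, 13, 16, 18]
Mean = 62/5
Median = 13
Freq: {16: 1, 12: 1, 13: 1, 3: 1, 18: 1}
Mode: No mode

Mean=62/5, Median=13, Mode=No mode


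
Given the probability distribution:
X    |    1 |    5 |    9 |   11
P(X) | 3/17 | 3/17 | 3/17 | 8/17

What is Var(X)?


E[X] = 133/17
E[X²] = 1289/17
Var(X) = E[X²] - (E[X])² = 1289/17 - 17689/289 = 4224/289

Var(X) = 4224/289 ≈ 14.6159


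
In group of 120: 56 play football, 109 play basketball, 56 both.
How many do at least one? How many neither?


|A∪B| = 56+109-56 = 109
Neither = 120-109 = 11

At least one: 109; Neither: 11


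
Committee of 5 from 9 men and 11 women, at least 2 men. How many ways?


Count by #men:
  2M,3W: C(9,2)×C(11,3)=5940
  3M,2W: C(9,3)×C(11,2)=4620
  4M,1W: C(9,4)×C(11,1)=1386
  5M,0W: C(9,5)×C(11,0)=126
Total = 12072

12072


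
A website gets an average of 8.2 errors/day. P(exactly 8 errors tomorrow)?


Poisson(λ=8.2): P(X=8) = e^(-λ)×λ^k/k!
= e^(-8.2) × 8.2^8 / 8!
≈ 0.00027465357 × 20441408.5865 / 40320 ≈ 0.139244

P(X=8) ≈ 0.139244 ≈ 13.92%


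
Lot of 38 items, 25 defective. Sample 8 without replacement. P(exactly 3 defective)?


Hypergeometric: C(25,3)×C(13,5)/C(38,8)
= 2300×1287/48903492 = 22425/370481

P(X=3) = 22425/370481 ≈ 6.05%


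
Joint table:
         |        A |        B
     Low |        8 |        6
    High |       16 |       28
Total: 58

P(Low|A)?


P(Low|A) = 8/(8+16) = 8/24 = 1/3

P = 1/3 ≈ 33.33%


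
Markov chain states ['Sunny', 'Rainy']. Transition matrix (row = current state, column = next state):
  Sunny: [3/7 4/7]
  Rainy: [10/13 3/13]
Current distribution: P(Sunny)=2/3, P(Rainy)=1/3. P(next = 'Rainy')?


P(next=Rainy) = Σᵢ P(now=i)×P(i→Rainy)
= 2/3×4/7 + 1/3×3/13
= 8/21 + 1/13 = 125/273

P = 125/273 ≈ 0.4579


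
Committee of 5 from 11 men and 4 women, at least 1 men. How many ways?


Count by #men:
  1M,4W: C(11,1)×C(4,4)=11
  2M,3W: C(11,2)×C(4,3)=220
  3M,2W: C(11,3)×C(4,2)=990
  4M,1W: C(11,4)×C(4,1)=1320
  5M,0W: C(11,5)×C(4,0)=462
Total = 3003

3003


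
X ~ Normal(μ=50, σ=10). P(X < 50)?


z = (50-50)/10 = 0.0
P(Z < 0.0) = 0.5000

P(X < 50) ≈ 0.5000


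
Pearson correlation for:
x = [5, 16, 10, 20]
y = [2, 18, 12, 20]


n=4, Σx=51, Σy=52, Σxy=818, Σx²=781, Σy²=872
r = (4×818 - 51×52)/√((4×781 - 51²)(4×872 - 52²))
= 620/√(523×784) = 620/√410032 ≈ 620/640.3374 ≈ 0.9682

r ≈ 0.9682


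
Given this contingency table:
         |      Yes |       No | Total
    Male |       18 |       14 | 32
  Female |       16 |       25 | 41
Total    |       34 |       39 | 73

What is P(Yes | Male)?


P(Yes | Male) = 18/(18+14) = 18/32 = 9/16

P(Yes|Male) = 9/16 ≈ 56.25%


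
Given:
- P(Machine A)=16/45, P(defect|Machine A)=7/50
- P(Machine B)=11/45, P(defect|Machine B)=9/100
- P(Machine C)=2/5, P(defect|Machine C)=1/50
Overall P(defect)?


P(B) = Σ P(B|Aᵢ)×P(Aᵢ)
  7/50×16/45 = 56/1125
  9/100×11/45 = 11/500
  1/50×2/5 = 1/125
Sum = 359/4500

P(defect) = 359/4500 ≈ 7.98%


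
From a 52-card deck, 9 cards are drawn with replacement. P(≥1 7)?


P(not a 7) = 48/52 = 12/13
P(none in 9 draws) = (12/13)^9 = 5159780352/10604499373
P(≥1 7) = 1 - 5159780352/10604499373 = 5444719021/10604499373

P = 5444719021/10604499373 ≈ 51.34%


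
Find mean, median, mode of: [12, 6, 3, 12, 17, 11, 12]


Sorted: [3, 6, 11, 12, 12, 12, 17]
Mean = 73/7
Median = 12
Freq: {12: 3, 6: 1, 3: 1, 17: 1, 11: 1}
Mode: [12]

Mean=73/7, Median=12, Mode=12


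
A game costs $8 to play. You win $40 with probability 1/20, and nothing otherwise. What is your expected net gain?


E[gain] = (40-8)×1/20 + (-8)×19/20
= 8/5 - 38/5 = -6

Expected net gain = $-6 ≈ $-6.00


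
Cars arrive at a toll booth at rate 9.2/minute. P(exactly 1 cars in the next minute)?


Poisson(λ=9.2): P(X=1) = e^(-λ)×λ^k/k!
= e^(-9.2) × 9.2^1 / 1!
≈ 0.0001010394018 × 9.2 / 1 ≈ 0.000930

P(X=1) ≈ 0.000930 ≈ 0.09%


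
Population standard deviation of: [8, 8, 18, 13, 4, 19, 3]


Mean = 73/7
  (8-73/7)²=289/49
  (8-73/7)²=289/49
  (18-73/7)²=2809/49
  (13-73/7)²=324/49
  (4-73/7)²=2025/49
  (19-73/7)²=3600/49
  (3-73/7)²=2704/49
Σ(x-μ)² = 1720/7
σ² = (1720/7)/7 = 1720/49

σ = √(1720/49) ≈ 5.9247


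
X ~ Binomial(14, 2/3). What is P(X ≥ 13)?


P(X ≥ 13) = Σ P(X=i) for i=13..14
P(X=13) = 114688/4782969
P(X=14) = 16384/4782969
Sum = 131072/4782969

P(X ≥ 13) = 131072/4782969 ≈ 2.74%


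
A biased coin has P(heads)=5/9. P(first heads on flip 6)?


Geometric: P(X=6) = (1-p)^(k-1)×p = (4/9)^5×5/9 = 5120/531441

P(X=6) = 5120/531441 ≈ 0.96%


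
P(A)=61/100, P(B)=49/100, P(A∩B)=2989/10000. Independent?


P(A)×P(B) = 2989/10000
P(A∩B) = 2989/10000
Equal ✓ → Independent

Yes, independent


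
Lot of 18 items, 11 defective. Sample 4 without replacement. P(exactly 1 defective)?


Hypergeometric: C(11,1)×C(7,3)/C(18,4)
= 11×35/3060 = 77/612

P(X=1) = 77/612 ≈ 12.58%


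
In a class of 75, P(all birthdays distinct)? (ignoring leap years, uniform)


P(all different) = Π(365-i)/365 for i=0..74
= (365/365)×(364/365)×...×(291/365)
= 0.000280

P ≈ 0.0003 ≈ 0.03%


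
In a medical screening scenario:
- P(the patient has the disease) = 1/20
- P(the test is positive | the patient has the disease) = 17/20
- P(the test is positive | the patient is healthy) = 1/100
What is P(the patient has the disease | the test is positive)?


Using Bayes' theorem:
P(A|B) = P(B|A)·P(A) / P(B)

P(the test is positive) = 17/20 × 1/20 + 1/100 × 19/20
= 17/400 + 19/2000 = 13/250

P(the patient has the disease|the test is positive) = (17/400) / (13/250) = 85/104

P(the patient has the disease|the test is positive) = 85/104 ≈ 81.73%


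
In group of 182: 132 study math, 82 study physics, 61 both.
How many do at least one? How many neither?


|A∪B| = 132+82-61 = 153
Neither = 182-153 = 29

At least one: 153; Neither: 29


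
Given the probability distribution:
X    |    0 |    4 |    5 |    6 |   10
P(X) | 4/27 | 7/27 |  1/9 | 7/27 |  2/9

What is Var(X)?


E[X] = 145/27
E[X²] = 1039/27
Var(X) = E[X²] - (E[X])² = 1039/27 - 21025/729 = 7028/729

Var(X) = 7028/729 ≈ 9.6406


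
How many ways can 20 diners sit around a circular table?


Circular arrangements of 20 distinct objects: fix one position to break rotational symmetry.
(n-1)! = 19! = 121645100408832000

121645100408832000


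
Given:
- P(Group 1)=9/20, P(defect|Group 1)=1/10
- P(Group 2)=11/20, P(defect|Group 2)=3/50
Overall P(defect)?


P(B) = Σ P(B|Aᵢ)×P(Aᵢ)
  1/10×9/20 = 9/200
  3/50×11/20 = 33/1000
Sum = 39/500

P(defect) = 39/500 ≈ 7.80%


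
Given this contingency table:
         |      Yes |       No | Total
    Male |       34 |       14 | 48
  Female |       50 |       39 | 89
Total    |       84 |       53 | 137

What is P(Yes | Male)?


P(Yes | Male) = 34/(34+14) = 34/48 = 17/24

P(Yes|Male) = 17/24 ≈ 70.83%


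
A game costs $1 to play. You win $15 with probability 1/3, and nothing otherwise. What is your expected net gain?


E[gain] = (15-1)×1/3 + (-1)×2/3
= 14/3 - 2/3 = 4

Expected net gain = $4 ≈ $4.00


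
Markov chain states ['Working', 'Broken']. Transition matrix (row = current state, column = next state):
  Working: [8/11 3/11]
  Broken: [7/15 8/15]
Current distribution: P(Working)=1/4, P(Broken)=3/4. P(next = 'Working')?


P(next=Working) = Σᵢ P(now=i)×P(i→Working)
= 1/4×8/11 + 3/4×7/15
= 2/11 + 7/20 = 117/220

P = 117/220 ≈ 0.5318


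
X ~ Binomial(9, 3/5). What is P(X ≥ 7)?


P(X ≥ 7) = Σ P(X=i) for i=7..9
P(X=7) = 314928/1953125
P(X=8) = 118098/1953125
P(X=9) = 19683/1953125
Sum = 452709/1953125

P(X ≥ 7) = 452709/1953125 ≈ 23.18%


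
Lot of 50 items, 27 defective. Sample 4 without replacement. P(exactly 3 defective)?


Hypergeometric: C(27,3)×C(23,1)/C(50,4)
= 2925×23/230300 = 2691/9212

P(X=3) = 2691/9212 ≈ 29.21%


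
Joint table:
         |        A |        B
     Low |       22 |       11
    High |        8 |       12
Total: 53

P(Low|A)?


P(Low|A) = 22/(22+8) = 22/30 = 11/15

P = 11/15 ≈ 73.33%


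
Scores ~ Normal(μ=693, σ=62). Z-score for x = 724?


z = (x - μ)/σ = (724 - 693)/62 = 0.5

z = 0.5


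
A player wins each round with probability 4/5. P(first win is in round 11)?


Geometric: P(X=11) = (1-p)^(k-1)×p = (1/5)^10×4/5 = 4/48828125

P(X=11) = 4/48828125 ≈ 0.00%


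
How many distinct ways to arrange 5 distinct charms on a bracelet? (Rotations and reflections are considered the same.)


Free circular arrangements: rotations and reflections both identified.
(n-1)!/2 = 4!/2 = 24/2 = 12

12


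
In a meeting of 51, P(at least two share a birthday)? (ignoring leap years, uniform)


P(all different) = Π(365-i)/365 for i=0..50
= 0.025568
P(match) = 1 - 0.025568 = 0.974432

P ≈ 0.9744 ≈ 97.44%


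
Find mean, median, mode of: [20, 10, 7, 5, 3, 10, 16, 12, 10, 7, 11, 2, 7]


Sorted: [2, 3, 5, 7, 7, 7, 10, 10, 10, 11, 12, 16, 20]
Mean = 120/13
Median = 10
Freq: {20: 1, 10: 3, 7: 3, 5: 1, 3: 1, 16: 1, 12: 1, 11: 1, 2: 1}
Mode: [7, 10]

Mean=120/13, Median=10, Mode=[7, 10]


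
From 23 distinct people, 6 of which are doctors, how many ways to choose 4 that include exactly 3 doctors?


Choose 3 of the 6 doctors and 1 of the other 17 people:
C(6,3)×C(17,1) = 20×17 = 340

340


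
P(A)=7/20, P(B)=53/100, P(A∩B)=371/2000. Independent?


P(A)×P(B) = 371/2000
P(A∩B) = 371/2000
Equal ✓ → Independent

Yes, independent


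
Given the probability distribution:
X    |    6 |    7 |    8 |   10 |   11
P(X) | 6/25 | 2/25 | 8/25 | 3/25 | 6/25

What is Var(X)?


E[X] = 42/5
E[X²] = 1852/25
Var(X) = E[X²] - (E[X])² = 1852/25 - 1764/25 = 88/25

Var(X) = 88/25 ≈ 3.5200


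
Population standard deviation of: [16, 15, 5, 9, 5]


Mean = 50/5 = 10
  (16-10)²=36
  (15-10)²=25
  (5-10)²=25
  (9-10)²=1
  (5-10)²=25
Σ(x-μ)² = 112
σ² = 112/5

σ = √(112/5) ≈ 4.7329


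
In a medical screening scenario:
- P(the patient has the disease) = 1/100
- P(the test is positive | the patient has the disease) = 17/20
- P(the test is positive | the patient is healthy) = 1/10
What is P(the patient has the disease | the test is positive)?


Using Bayes' theorem:
P(A|B) = P(B|A)·P(A) / P(B)

P(the test is positive) = 17/20 × 1/100 + 1/10 × 99/100
= 17/2000 + 99/1000 = 43/400

P(the patient has the disease|the test is positive) = (17/2000) / (43/400) = 17/215

P(the patient has the disease|the test is positive) = 17/215 ≈ 7.91%


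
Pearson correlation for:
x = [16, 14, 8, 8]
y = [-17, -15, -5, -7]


n=4, Σx=46, Σy=-44, Σxy=-578, Σx²=580, Σy²=588
r = (4×(-578) - 46×(-44))/√((4×580 - 46²)(4×588 - (-44)²))
= -288/√(204×416) = -288/√84864 ≈ -288/291.3143 ≈ -0.9886

r ≈ -0.9886


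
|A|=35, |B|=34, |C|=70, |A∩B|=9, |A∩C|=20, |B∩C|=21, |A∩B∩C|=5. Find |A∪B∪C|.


|A∪B∪C| = 35+34+70-9-20-21+5 = 94

|A∪B∪C| = 94


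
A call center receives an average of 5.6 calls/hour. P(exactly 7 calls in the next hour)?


Poisson(λ=5.6): P(X=7) = e^(-λ)×λ^k/k!
= e^(-5.6) × 5.6^7 / 7!
≈ 0.003697863716 × 172709.484954 / 5040 ≈ 0.126717

P(X=7) ≈ 0.126717 ≈ 12.67%


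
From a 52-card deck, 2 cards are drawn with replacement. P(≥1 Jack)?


P(not a Jack) = 48/52 = 12/13
P(none in 2 draws) = (12/13)^2 = 144/169
P(≥1 Jack) = 1 - 144/169 = 25/169

P = 25/169 ≈ 14.79%


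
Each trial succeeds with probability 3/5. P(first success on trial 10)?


Geometric: P(X=10) = (1-p)^(k-1)×p = (2/5)^9×3/5 = 1536/9765625

P(X=10) = 1536/9765625 ≈ 0.02%


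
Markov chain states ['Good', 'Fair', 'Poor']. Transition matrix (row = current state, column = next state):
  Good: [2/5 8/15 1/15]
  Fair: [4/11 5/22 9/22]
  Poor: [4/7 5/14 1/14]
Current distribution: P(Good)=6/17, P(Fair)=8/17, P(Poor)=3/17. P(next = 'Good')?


P(next=Good) = Σᵢ P(now=i)×P(i→Good)
= 6/17×2/5 + 8/17×4/11 + 3/17×4/7
= 12/85 + 32/187 + 12/119 = 2704/6545

P = 2704/6545 ≈ 0.4131


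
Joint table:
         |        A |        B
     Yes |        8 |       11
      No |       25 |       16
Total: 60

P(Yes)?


P(Yes) = (8+11)/60 = 19/60

P(Yes) = 19/60 ≈ 31.67%


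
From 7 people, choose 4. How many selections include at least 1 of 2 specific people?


Complement: C(7,4) - C(5,4) = 35 - 5 = 30

30


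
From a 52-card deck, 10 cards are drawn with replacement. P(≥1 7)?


P(not a 7) = 48/52 = 12/13
P(none in 10 draws) = (12/13)^10 = 61917364224/137858491849
P(≥1 7) = 1 - 61917364224/137858491849 = 75941127625/137858491849

P = 75941127625/137858491849 ≈ 55.09%


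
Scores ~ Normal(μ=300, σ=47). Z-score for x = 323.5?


z = (x - μ)/σ = (323.5 - 300)/47 = 0.5

z = 0.5


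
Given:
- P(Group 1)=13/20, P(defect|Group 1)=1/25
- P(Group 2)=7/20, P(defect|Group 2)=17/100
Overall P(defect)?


P(B) = Σ P(B|Aᵢ)×P(Aᵢ)
  1/25×13/20 = 13/500
  17/100×7/20 = 119/2000
Sum = 171/2000

P(defect) = 171/2000 ≈ 8.55%


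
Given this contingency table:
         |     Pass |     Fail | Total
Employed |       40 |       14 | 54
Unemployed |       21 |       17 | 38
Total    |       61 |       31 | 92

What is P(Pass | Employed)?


P(Pass | Employed) = 40/(40+14) = 40/54 = 20/27

P(Pass|Employed) = 20/27 ≈ 74.07%


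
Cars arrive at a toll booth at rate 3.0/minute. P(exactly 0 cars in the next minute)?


Poisson(λ=3.0): P(X=0) = e^(-λ)×λ^k/k!
= e^(-3.0) × 3.0^0 / 0!
≈ 0.04978706837 × 1 / 1 ≈ 0.049787

P(X=0) ≈ 0.049787 ≈ 4.98%


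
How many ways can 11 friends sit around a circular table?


Circular arrangements of 11 distinct objects: fix one position to break rotational symmetry.
(n-1)! = 10! = 3628800

3628800


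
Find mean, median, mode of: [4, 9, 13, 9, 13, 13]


Sorted: [4, 9, 9, 13, 13, 13]
Mean = 61/6
Median = 11
Freq: {4: 1, 9: 2, 13: 3}
Mode: [13]

Mean=61/6, Median=11, Mode=13


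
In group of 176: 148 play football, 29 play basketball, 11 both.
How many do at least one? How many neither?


|A∪B| = 148+29-11 = 166
Neither = 176-166 = 10

At least one: 166; Neither: 10


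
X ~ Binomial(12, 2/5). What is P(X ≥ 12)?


P(X ≥ 12) = Σ P(X=i) for i=12..12
P(X=12) = 4096/244140625
Sum = 4096/244140625

P(X ≥ 12) = 4096/244140625 ≈ 0.00%


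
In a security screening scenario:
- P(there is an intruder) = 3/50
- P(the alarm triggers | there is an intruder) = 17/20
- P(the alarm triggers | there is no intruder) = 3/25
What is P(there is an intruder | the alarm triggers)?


Using Bayes' theorem:
P(A|B) = P(B|A)·P(A) / P(B)

P(the alarm triggers) = 17/20 × 3/50 + 3/25 × 47/50
= 51/1000 + 141/1250 = 819/5000

P(there is an intruder|the alarm triggers) = (51/1000) / (819/5000) = 85/273

P(there is an intruder|the alarm triggers) = 85/273 ≈ 31.14%


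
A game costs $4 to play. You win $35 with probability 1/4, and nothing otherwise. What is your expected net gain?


E[gain] = (35-4)×1/4 + (-4)×3/4
= 31/4 - 3 = 19/4

Expected net gain = $19/4 ≈ $4.75


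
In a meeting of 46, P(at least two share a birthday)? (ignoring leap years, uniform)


P(all different) = Π(365-i)/365 for i=0..45
= 0.051747
P(match) = 1 - 0.051747 = 0.948253

P ≈ 0.9483 ≈ 94.83%


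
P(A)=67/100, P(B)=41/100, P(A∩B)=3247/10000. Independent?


P(A)×P(B) = 2747/10000
P(A∩B) = 3247/10000
Not equal → NOT independent

No, not independent


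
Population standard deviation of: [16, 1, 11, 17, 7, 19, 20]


Mean = 91/7 = 13
  (16-13)²=9
  (1-13)²=144
  (11-13)²=4
  (17-13)²=16
  (7-13)²=36
  (19-13)²=36
  (20-13)²=49
Σ(x-μ)² = 294
σ² = 294/7 = 42

σ = √(42) ≈ 6.4807


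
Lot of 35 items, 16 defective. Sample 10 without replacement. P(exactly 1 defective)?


Hypergeometric: C(16,1)×C(19,9)/C(35,10)
= 16×92378/183579396 = 152/18879

P(X=1) = 152/18879 ≈ 0.81%


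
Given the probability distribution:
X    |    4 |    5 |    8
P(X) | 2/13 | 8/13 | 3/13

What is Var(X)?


E[X] = 72/13
E[X²] = 424/13
Var(X) = E[X²] - (E[X])² = 424/13 - 5184/169 = 328/169

Var(X) = 328/169 ≈ 1.9408


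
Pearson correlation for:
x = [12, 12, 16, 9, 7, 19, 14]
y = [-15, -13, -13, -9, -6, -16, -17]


n=7, Σx=89, Σy=-89, Σxy=-1209, Σx²=1231, Σy²=1225
r = (7×(-1209) - 89×(-89))/√((7×1231 - 89²)(7×1225 - (-89)²))
= -542/√(696×654) = -542/√455184 ≈ -542/674.6733 ≈ -0.8034

r ≈ -0.8034


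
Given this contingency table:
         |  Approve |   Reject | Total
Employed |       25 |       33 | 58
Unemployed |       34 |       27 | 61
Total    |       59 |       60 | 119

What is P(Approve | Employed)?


P(Approve | Employed) = 25/(25+33) = 25/58

P(Approve|Employed) = 25/58 ≈ 43.10%


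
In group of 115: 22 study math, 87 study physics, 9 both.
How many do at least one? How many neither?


|A∪B| = 22+87-9 = 100
Neither = 115-100 = 15

At least one: 100; Neither: 15


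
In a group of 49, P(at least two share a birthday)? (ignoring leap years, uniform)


P(all different) = Π(365-i)/365 for i=0..48
= 0.034220
P(match) = 1 - 0.034220 = 0.965780

P ≈ 0.9658 ≈ 96.58%


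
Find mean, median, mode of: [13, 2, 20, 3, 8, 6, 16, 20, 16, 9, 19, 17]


Sorted: [2, 3, 6, 8, 9, 13, 16, 16, 17, 19, 20, 20]
Mean = 149/12
Median = 29/2
Freq: {13: 1, 2: 1, 20: 2, 3: 1, 8: 1, 6: 1, 16: 2, 9: 1, 19: 1, 17: 1}
Mode: [16, 20]

Mean=149/12, Median=29/2, Mode=[16, 20]


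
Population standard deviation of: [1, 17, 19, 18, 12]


Mean = 67/5
  (1-67/5)²=3844/25
  (17-67/5)²=324/25
  (19-67/5)²=784/25
  (18-67/5)²=529/25
  (12-67/5)²=49/25
Σ(x-μ)² = 1106/5
σ² = (1106/5)/5 = 1106/25

σ = √(1106/25) ≈ 6.6513


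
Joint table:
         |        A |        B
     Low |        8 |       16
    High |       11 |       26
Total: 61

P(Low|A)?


P(Low|A) = 8/(8+11) = 8/19

P = 8/19 ≈ 42.11%


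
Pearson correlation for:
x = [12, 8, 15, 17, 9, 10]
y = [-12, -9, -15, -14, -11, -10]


n=6, Σx=71, Σy=-71, Σxy=-878, Σx²=903, Σy²=867
r = (6×(-878) - 71×(-71))/√((6×903 - 71²)(6×867 - (-71)²))
= -227/√(377×161) = -227/√60697 ≈ -227/246.3676 ≈ -0.9214

r ≈ -0.9214


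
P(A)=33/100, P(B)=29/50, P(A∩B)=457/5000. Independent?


P(A)×P(B) = 957/5000
P(A∩B) = 457/5000
Not equal → NOT independent

No, not independent


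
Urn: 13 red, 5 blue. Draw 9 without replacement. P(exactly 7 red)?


Hypergeometric: C(13,7)×C(5,2)/C(18,9)
= 1716×10/48620 = 6/17

P(X=7) = 6/17 ≈ 35.29%


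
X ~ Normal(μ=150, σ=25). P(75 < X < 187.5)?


z₁=(75-150)/25=-3.0, z₂=(187.5-150)/25=1.5
P = Φ(1.5) - Φ(-3.0) = 0.933193 - 0.001350 = 0.931843 ≈ 0.9318

P(75 < X < 187.5) ≈ 0.9318


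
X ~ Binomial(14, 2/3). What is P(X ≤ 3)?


P(X ≤ 3) = Σ P(X=i) for i=0..3
P(X=0) = 1/4782969
P(X=1) = 28/4782969
P(X=2) = 364/4782969
P(X=3) = 2912/4782969
Sum = 3305/4782969

P(X ≤ 3) = 3305/4782969 ≈ 0.07%


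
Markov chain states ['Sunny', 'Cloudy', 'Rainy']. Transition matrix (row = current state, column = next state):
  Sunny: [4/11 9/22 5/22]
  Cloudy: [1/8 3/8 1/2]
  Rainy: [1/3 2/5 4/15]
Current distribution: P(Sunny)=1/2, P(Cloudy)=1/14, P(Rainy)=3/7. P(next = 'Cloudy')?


P(next=Cloudy) = Σᵢ P(now=i)×P(i→Cloudy)
= 1/2×9/22 + 1/14×3/8 + 3/7×2/5
= 9/44 + 3/112 + 6/35 = 2481/6160

P = 2481/6160 ≈ 0.4028


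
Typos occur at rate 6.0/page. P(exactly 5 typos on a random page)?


Poisson(λ=6.0): P(X=5) = e^(-λ)×λ^k/k!
= e^(-6.0) × 6.0^5 / 5!
≈ 0.002478752177 × 7776 / 120 ≈ 0.160623

P(X=5) ≈ 0.160623 ≈ 16.06%


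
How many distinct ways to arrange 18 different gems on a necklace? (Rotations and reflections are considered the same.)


Free circular arrangements: rotations and reflections both identified.
(n-1)!/2 = 17!/2 = 355687428096000/2 = 177843714048000

177843714048000


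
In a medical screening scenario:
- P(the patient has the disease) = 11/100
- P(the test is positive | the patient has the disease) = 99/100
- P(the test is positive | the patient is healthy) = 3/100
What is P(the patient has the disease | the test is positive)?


Using Bayes' theorem:
P(A|B) = P(B|A)·P(A) / P(B)

P(the test is positive) = 99/100 × 11/100 + 3/100 × 89/100
= 1089/10000 + 267/10000 = 339/2500

P(the patient has the disease|the test is positive) = (1089/10000) / (339/2500) = 363/452

P(the patient has the disease|the test is positive) = 363/452 ≈ 80.31%


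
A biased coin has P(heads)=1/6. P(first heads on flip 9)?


Geometric: P(X=9) = (1-p)^(k-1)×p = (5/6)^8×1/6 = 390625/10077696

P(X=9) = 390625/10077696 ≈ 3.88%


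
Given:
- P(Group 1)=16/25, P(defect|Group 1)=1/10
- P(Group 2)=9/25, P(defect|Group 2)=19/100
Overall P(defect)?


P(B) = Σ P(B|Aᵢ)×P(Aᵢ)
  1/10×16/25 = 8/125
  19/100×9/25 = 171/2500
Sum = 331/2500

P(defect) = 331/2500 ≈ 13.24%


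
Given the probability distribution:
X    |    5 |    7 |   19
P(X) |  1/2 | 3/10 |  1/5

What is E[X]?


E[X] = Σ x·P(X=x)
= (5)×(1/2) + (7)×(3/10) + (19)×(1/5)
= 42/5

E[X] = 42/5


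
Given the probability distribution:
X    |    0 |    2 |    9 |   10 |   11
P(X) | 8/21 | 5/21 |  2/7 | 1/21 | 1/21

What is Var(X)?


E[X] = 85/21
E[X²] = 727/21
Var(X) = E[X²] - (E[X])² = 727/21 - 7225/441 = 8042/441

Var(X) = 8042/441 ≈ 18.2358


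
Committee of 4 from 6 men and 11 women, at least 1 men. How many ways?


Count by #men:
  1M,3W: C(6,1)×C(11,3)=990
  2M,2W: C(6,2)×C(11,2)=825
  3M,1W: C(6,3)×C(11,1)=220
  4M,0W: C(6,4)×C(11,0)=15
Total = 2050

2050


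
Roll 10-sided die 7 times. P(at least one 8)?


P(no 8)^7 = (9/10)^7 = 4782969/10000000
P(≥1) = 1 - 4782969/10000000 = 5217031/10000000

P = 5217031/10000000 ≈ 52.17%


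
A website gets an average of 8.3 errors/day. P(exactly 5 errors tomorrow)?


Poisson(λ=8.3): P(X=5) = e^(-λ)×λ^k/k!
= e^(-8.3) × 8.3^5 / 5!
≈ 0.0002485168271 × 39390.40643 / 120 ≈ 0.081576

P(X=5) ≈ 0.081576 ≈ 8.16%


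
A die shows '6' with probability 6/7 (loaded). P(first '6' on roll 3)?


Geometric: P(X=3) = (1-p)^(k-1)×p = (1/7)^2×6/7 = 6/343

P(X=3) = 6/343 ≈ 1.75%


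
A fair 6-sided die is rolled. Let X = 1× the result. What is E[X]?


E[die] = (1+6)/2 = 7/2
E[X] = 1 × 7/2 = 7/2

E[X] = 7/2


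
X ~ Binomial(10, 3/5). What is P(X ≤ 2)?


P(X ≤ 2) = Σ P(X=i) for i=0..2
P(X=0) = 1024/9765625
P(X=1) = 3072/1953125
P(X=2) = 20736/1953125
Sum = 120064/9765625

P(X ≤ 2) = 120064/9765625 ≈ 1.23%


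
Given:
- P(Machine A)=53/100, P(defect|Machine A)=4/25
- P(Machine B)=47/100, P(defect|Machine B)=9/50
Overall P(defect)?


P(B) = Σ P(B|Aᵢ)×P(Aᵢ)
  4/25×53/100 = 53/625
  9/50×47/100 = 423/5000
Sum = 847/5000

P(defect) = 847/5000 ≈ 16.94%


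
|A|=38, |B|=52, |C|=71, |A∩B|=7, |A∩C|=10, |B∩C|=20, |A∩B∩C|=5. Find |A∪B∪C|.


|A∪B∪C| = 38+52+71-7-10-20+5 = 129

|A∪B∪C| = 129


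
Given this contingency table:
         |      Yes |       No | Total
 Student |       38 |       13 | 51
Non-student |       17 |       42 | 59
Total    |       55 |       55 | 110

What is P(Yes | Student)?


P(Yes | Student) = 38/(38+13) = 38/51

P(Yes|Student) = 38/51 ≈ 74.51%


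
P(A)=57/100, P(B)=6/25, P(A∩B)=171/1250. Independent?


P(A)×P(B) = 171/1250
P(A∩B) = 171/1250
Equal ✓ → Independent

Yes, independent


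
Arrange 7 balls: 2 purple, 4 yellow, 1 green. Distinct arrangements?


7!/(2!×4!×1!) = 105

105


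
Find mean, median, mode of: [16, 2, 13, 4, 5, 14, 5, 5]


Sorted: [2, 4, 5, 5, 5, 13, 14, 16]
Mean = 64/8 = 8
Median = 5
Freq: {16: 1, 2: 1, 13: 1, 4: 1, 5: 3, 14: 1}
Mode: [5]

Mean=8, Median=5, Mode=5


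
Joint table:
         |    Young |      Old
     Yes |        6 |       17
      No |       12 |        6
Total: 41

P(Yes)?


P(Yes) = (6+17)/41 = 23/41

P(Yes) = 23/41 ≈ 56.10%


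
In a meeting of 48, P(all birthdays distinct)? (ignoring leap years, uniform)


P(all different) = Π(365-i)/365 for i=0..47
= (365/365)×(364/365)×...×(318/365)
= 0.039402

P ≈ 0.0394 ≈ 3.94%


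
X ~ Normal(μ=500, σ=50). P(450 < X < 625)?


z₁=(450-500)/50=-1.0, z₂=(625-500)/50=2.5
P = Φ(2.5) - Φ(-1.0) = 0.993790 - 0.158655 = 0.835135 ≈ 0.8351

P(450 < X < 625) ≈ 0.8351


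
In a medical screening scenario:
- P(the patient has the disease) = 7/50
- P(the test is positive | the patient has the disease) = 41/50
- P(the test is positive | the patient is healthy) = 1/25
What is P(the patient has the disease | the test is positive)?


Using Bayes' theorem:
P(A|B) = P(B|A)·P(A) / P(B)

P(the test is positive) = 41/50 × 7/50 + 1/25 × 43/50
= 287/2500 + 43/1250 = 373/2500

P(the patient has the disease|the test is positive) = (287/2500) / (373/2500) = 287/373

P(the patient has the disease|the test is positive) = 287/373 ≈ 76.94%


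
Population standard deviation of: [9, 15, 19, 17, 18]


Mean = 78/5
  (9-78/5)²=1089/25
  (15-78/5)²=9/25
  (19-78/5)²=289/25
  (17-78/5)²=49/25
  (18-78/5)²=144/25
Σ(x-μ)² = 316/5
σ² = (316/5)/5 = 316/25

σ = √(316/25) ≈ 3.5553


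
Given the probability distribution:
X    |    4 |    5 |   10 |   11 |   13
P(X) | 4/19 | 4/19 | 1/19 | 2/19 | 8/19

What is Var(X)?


E[X] = 172/19
E[X²] = 1858/19
Var(X) = E[X²] - (E[X])² = 1858/19 - 29584/361 = 5718/361

Var(X) = 5718/361 ≈ 15.8393


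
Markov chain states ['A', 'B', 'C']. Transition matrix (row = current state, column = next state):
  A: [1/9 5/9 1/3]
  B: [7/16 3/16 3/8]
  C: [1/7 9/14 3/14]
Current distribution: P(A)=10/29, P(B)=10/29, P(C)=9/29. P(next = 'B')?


P(next=B) = Σᵢ P(now=i)×P(i→B)
= 10/29×5/9 + 10/29×3/16 + 9/29×9/14
= 50/261 + 15/232 + 81/406 = 6661/14616

P = 6661/14616 ≈ 0.4557


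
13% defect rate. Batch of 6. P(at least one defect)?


P(all good) = (87/100)^6 = 433626201009/1000000000000
P(≥1 defect) = 566373798991/1000000000000

P = 566373798991/1000000000000 ≈ 56.64%
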